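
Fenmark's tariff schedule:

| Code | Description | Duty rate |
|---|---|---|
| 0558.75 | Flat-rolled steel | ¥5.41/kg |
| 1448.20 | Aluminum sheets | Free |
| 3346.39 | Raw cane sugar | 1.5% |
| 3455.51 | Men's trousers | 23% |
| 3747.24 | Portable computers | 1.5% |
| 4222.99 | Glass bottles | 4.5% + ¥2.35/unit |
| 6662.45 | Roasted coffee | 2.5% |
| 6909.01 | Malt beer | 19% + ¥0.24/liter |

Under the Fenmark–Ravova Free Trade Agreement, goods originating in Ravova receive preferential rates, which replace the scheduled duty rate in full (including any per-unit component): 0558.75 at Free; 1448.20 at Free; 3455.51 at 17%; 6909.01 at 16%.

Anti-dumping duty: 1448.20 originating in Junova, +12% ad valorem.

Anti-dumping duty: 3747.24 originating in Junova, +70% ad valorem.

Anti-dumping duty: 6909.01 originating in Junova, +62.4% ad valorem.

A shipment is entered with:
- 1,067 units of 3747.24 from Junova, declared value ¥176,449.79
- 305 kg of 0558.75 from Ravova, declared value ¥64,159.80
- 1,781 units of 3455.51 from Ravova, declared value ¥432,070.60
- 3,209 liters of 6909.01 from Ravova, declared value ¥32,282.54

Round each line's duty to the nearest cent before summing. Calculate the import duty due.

¥204,778.81

Line 1 (3747.24, Junova, 1,067 units, ¥176,449.79):
Base rate for 3747.24 is 1.5%.
Additional duty on 3747.24 from Junova: +70%. Applied ad valorem rate: 1.5% + 70% = 71.5%.
Duty = ¥176,449.79 × 71.5% = ¥126,161.60.
Line 2 (0558.75, Ravova, 305 kg, ¥64,159.80):
Base rate for 0558.75 is ¥5.41/kg.
Origin Ravova qualifies under the Fenmark–Ravova agreement and 0558.75 is covered: preferential rate Free applies instead.
Duty = ¥64,159.80 × 0% = ¥0.00.
Line 3 (3455.51, Ravova, 1,781 units, ¥432,070.60):
Base rate for 3455.51 is 23%.
Origin Ravova qualifies under the Fenmark–Ravova agreement and 3455.51 is covered: preferential rate 17% applies instead.
Duty = ¥432,070.60 × 17% = ¥73,452.00.
Line 4 (6909.01, Ravova, 3,209 liters, ¥32,282.54):
Base rate for 6909.01 is 19% + ¥0.24/liter.
Origin Ravova qualifies under the Fenmark–Ravova agreement and 6909.01 is covered: preferential rate 16% applies instead.
The additional-duty order on 6909.01 targets Junova, not Ravova; it does not apply.
Duty = ¥32,282.54 × 16% = ¥5,165.21.
Total = ¥126,161.60 + ¥0.00 + ¥73,452.00 + ¥5,165.21 = ¥204,778.81.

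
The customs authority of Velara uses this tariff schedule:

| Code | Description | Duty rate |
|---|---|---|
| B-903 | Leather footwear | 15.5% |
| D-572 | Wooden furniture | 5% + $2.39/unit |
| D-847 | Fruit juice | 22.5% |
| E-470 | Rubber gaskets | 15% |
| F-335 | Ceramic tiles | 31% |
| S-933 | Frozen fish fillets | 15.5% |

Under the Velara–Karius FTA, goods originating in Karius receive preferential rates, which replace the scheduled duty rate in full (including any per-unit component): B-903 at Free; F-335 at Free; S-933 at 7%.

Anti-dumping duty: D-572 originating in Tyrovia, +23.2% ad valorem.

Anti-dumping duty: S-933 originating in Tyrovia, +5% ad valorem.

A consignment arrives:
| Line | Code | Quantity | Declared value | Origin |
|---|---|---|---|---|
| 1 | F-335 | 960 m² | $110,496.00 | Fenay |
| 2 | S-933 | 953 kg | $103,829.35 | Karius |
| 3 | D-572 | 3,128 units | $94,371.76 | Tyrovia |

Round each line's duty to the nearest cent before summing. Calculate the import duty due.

$75,610.57

Line 1 (F-335, Fenay, 960 m², $110,496.00):
Base rate for F-335 is 31%.
F-335 has an FTA preferential rate, but origin Fenay is not Karius; base rate stands.
Duty = $110,496.00 × 31% = $34,253.76.
Line 2 (S-933, Karius, 953 kg, $103,829.35):
Base rate for S-933 is 15.5%.
Origin Karius qualifies under the Velara–Karius agreement and S-933 is covered: preferential rate 7% applies instead.
The additional-duty order on S-933 targets Tyrovia, not Karius; it does not apply.
Duty = $103,829.35 × 7% = $7,268.05.
Line 3 (D-572, Tyrovia, 3,128 units, $94,371.76):
Base rate for D-572 is 5% + $2.39/unit.
Additional duty on D-572 from Tyrovia: +23.2%. Applied ad valorem rate: 5% + 23.2% = 28.2%.
Duty = $94,371.76 × 28.2% + 3,128 × $2.39 = $34,088.76.
Total = $34,253.76 + $7,268.05 + $34,088.76 = $75,610.57.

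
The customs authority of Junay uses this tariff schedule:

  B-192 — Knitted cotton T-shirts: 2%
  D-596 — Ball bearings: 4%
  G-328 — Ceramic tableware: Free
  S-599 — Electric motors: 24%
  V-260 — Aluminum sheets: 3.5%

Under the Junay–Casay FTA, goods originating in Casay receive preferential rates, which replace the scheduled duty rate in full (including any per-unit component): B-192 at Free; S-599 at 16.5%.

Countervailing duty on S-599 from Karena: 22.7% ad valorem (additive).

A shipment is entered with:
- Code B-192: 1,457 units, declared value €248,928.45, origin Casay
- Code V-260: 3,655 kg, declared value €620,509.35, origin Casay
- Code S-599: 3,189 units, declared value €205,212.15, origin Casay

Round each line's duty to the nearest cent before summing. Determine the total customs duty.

Line 1 (B-192, Casay, 1,457 units, €248,928.45):
Base rate for B-192 is 2%.
Origin Casay qualifies under the Junay–Casay agreement and B-192 is covered: preferential rate Free applies instead.
Duty = €248,928.45 × 0% = €0.00.
Line 2 (V-260, Casay, 3,655 kg, €620,509.35):
Base rate for V-260 is 3.5%.
Origin Casay is the FTA partner but V-260 is not on the preference list; base rate stands.
Duty = €620,509.35 × 3.5% = €21,717.83.
Line 3 (S-599, Casay, 3,189 units, €205,212.15):
Base rate for S-599 is 24%.
Origin Casay qualifies under the Junay–Casay agreement and S-599 is covered: preferential rate 16.5% applies instead.
The additional-duty order on S-599 targets Karena, not Casay; it does not apply.
Duty = €205,212.15 × 16.5% = €33,860.00.
Total = €0.00 + €21,717.83 + €33,860.00 = €55,577.83.

€55,577.83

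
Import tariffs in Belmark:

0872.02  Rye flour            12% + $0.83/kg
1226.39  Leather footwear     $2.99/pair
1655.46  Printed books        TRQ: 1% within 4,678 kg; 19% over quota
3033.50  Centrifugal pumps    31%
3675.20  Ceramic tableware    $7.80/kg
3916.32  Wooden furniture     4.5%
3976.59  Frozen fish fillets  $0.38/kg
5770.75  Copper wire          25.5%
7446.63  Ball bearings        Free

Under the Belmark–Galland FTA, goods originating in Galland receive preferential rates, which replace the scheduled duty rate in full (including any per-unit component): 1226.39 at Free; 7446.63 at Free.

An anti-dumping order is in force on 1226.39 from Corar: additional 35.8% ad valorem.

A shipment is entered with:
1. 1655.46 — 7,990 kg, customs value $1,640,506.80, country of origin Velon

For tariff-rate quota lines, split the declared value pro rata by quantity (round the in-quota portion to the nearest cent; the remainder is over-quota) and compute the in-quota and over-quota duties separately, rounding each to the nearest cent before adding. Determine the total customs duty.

Line 1 (1655.46, Velon, 7,990 kg, $1,640,506.80):
Code 1655.46 is under a tariff-rate quota (threshold 4,678 kg). In-quota: 4,678 kg at 1%; over-quota: 3,312 kg at 19%.
Pro-rata value split: in-quota = $1,640,506.80 × 4,678/7,990 = $960,486.96; over-quota = $1,640,506.80 − $960,486.96 = $680,019.84.
In-quota duty = $960,486.96 × 1% = $9,604.87. Over-quota duty = $680,019.84 × 19% = $129,203.77.
Line duty = $9,604.87 + $129,203.77 = $138,808.64.

$138,808.64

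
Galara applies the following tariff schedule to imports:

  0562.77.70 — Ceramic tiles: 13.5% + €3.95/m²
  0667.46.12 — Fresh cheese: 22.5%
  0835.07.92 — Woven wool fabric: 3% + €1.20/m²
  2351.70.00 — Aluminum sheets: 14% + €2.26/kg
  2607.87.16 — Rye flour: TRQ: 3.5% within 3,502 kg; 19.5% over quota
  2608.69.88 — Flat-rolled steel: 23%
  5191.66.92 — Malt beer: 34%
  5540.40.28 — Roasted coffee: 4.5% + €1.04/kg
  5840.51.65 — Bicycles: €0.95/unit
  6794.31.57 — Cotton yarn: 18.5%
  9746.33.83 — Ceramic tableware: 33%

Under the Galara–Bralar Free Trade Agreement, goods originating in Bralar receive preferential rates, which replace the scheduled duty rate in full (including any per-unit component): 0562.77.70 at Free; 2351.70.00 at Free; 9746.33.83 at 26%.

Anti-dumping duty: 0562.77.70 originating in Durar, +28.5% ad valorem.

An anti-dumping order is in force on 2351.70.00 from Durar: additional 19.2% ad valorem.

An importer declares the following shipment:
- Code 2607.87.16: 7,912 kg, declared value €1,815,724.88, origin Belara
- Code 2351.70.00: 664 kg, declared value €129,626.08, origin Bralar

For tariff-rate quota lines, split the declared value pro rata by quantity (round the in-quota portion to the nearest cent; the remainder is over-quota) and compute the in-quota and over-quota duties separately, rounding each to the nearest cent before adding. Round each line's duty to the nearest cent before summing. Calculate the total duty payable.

€225,478.52

Line 1 (2607.87.16, Belara, 7,912 kg, €1,815,724.88):
Code 2607.87.16 is under a tariff-rate quota (threshold 3,502 kg). In-quota: 3,502 kg at 3.5%; over-quota: 4,410 kg at 19.5%.
Pro-rata value split: in-quota = €1,815,724.88 × 3,502/7,912 = €803,673.98; over-quota = €1,815,724.88 − €803,673.98 = €1,012,050.90.
In-quota duty = €803,673.98 × 3.5% = €28,128.59. Over-quota duty = €1,012,050.90 × 19.5% = €197,349.93.
Line duty = €28,128.59 + €197,349.93 = €225,478.52.
Line 2 (2351.70.00, Bralar, 664 kg, €129,626.08):
Base rate for 2351.70.00 is 14% + €2.26/kg.
Origin Bralar qualifies under the Galara–Bralar agreement and 2351.70.00 is covered: preferential rate Free applies instead.
The additional-duty order on 2351.70.00 targets Durar, not Bralar; it does not apply.
Duty = €129,626.08 × 0% = €0.00.
Total = €225,478.52 + €0.00 = €225,478.52.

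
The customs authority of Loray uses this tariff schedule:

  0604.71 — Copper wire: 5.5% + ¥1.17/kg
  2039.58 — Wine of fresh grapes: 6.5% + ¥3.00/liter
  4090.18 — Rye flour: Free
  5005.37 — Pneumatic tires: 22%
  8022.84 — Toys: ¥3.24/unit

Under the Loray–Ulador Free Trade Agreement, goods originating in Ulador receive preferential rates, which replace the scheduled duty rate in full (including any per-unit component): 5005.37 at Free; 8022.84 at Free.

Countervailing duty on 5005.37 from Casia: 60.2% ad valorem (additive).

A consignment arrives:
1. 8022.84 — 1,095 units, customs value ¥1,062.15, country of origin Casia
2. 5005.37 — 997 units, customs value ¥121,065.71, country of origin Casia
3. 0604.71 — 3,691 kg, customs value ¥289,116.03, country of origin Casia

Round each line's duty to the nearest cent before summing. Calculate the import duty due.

¥123,283.66

Line 1 (8022.84, Casia, 1,095 units, ¥1,062.15):
Base rate for 8022.84 is ¥3.24/unit.
8022.84 has an FTA preferential rate, but origin Casia is not Ulador; base rate stands.
Duty = 1,095 × ¥3.24 = ¥3,547.80.
Line 2 (5005.37, Casia, 997 units, ¥121,065.71):
Base rate for 5005.37 is 22%.
5005.37 has an FTA preferential rate, but origin Casia is not Ulador; base rate stands.
Additional duty on 5005.37 from Casia: +60.2%. Applied ad valorem rate: 22% + 60.2% = 82.2%.
Duty = ¥121,065.71 × 82.2% = ¥99,516.01.
Line 3 (0604.71, Casia, 3,691 kg, ¥289,116.03):
Base rate for 0604.71 is 5.5% + ¥1.17/kg.
Duty = ¥289,116.03 × 5.5% + 3,691 × ¥1.17 = ¥20,219.85.
Total = ¥3,547.80 + ¥99,516.01 + ¥20,219.85 = ¥123,283.66.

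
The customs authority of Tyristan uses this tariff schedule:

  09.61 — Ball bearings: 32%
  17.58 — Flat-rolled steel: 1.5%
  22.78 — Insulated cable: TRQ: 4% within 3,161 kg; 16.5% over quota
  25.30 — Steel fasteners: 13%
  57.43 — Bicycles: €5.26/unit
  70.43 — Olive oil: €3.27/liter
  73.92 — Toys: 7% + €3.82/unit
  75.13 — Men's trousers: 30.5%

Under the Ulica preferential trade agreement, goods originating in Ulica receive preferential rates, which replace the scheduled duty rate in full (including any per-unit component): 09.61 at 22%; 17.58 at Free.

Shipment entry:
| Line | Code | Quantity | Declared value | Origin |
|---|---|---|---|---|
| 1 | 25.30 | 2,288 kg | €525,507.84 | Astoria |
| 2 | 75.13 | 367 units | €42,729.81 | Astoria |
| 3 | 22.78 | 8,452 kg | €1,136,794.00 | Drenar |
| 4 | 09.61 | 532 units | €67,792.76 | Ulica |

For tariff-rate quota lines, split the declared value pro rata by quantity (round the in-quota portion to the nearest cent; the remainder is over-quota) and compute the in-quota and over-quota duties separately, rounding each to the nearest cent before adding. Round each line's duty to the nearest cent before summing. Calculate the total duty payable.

Line 1 (25.30, Astoria, 2,288 kg, €525,507.84):
Base rate for 25.30 is 13%.
Duty = €525,507.84 × 13% = €68,316.02.
Line 2 (75.13, Astoria, 367 units, €42,729.81):
Base rate for 75.13 is 30.5%.
Duty = €42,729.81 × 30.5% = €13,032.59.
Line 3 (22.78, Drenar, 8,452 kg, €1,136,794.00):
Code 22.78 is under a tariff-rate quota (threshold 3,161 kg). In-quota: 3,161 kg at 4%; over-quota: 5,291 kg at 16.5%.
Pro-rata value split: in-quota = €1,136,794.00 × 3,161/8,452 = €425,154.50; over-quota = €1,136,794.00 − €425,154.50 = €711,639.50.
In-quota duty = €425,154.50 × 4% = €17,006.18. Over-quota duty = €711,639.50 × 16.5% = €117,420.52.
Line duty = €17,006.18 + €117,420.52 = €134,426.70.
Line 4 (09.61, Ulica, 532 units, €67,792.76):
Base rate for 09.61 is 32%.
Origin Ulica qualifies under the Tyristan–Ulica agreement and 09.61 is covered: preferential rate 22% applies instead.
Duty = €67,792.76 × 22% = €14,914.41.
Total = €68,316.02 + €13,032.59 + €134,426.70 + €14,914.41 = €230,689.72.

€230,689.72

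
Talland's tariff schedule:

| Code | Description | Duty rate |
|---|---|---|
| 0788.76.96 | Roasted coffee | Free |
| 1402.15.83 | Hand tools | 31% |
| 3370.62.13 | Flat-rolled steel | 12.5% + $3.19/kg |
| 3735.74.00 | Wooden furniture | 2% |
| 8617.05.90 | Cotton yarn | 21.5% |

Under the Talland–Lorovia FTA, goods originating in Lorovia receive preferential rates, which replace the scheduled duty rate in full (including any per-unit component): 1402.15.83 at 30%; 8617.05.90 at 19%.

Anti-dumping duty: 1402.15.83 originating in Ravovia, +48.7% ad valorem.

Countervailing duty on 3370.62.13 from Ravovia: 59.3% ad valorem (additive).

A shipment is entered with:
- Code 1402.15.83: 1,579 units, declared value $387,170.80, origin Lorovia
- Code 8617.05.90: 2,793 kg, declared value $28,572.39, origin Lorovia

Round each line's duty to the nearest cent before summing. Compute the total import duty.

$121,579.99

Line 1 (1402.15.83, Lorovia, 1,579 units, $387,170.80):
Base rate for 1402.15.83 is 31%.
Origin Lorovia qualifies under the Talland–Lorovia agreement and 1402.15.83 is covered: preferential rate 30% applies instead.
The additional-duty order on 1402.15.83 targets Ravovia, not Lorovia; it does not apply.
Duty = $387,170.80 × 30% = $116,151.24.
Line 2 (8617.05.90, Lorovia, 2,793 kg, $28,572.39):
Base rate for 8617.05.90 is 21.5%.
Origin Lorovia qualifies under the Talland–Lorovia agreement and 8617.05.90 is covered: preferential rate 19% applies instead.
Duty = $28,572.39 × 19% = $5,428.75.
Total = $116,151.24 + $5,428.75 = $121,579.99.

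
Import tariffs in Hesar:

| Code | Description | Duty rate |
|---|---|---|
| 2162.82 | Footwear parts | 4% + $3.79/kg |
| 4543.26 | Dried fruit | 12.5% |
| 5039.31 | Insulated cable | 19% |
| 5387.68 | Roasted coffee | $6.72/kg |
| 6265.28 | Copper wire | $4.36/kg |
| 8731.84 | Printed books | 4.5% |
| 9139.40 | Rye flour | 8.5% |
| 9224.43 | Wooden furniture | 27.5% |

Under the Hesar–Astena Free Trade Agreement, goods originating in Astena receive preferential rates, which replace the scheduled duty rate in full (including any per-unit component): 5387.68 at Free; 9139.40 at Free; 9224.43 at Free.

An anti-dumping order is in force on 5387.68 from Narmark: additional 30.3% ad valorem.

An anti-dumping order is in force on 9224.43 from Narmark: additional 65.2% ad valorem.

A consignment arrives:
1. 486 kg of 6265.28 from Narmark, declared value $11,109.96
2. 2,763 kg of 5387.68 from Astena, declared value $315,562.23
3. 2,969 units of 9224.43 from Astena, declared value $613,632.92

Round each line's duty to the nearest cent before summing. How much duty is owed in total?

Line 1 (6265.28, Narmark, 486 kg, $11,109.96):
Base rate for 6265.28 is $4.36/kg.
Duty = 486 × $4.36 = $2,118.96.
Line 2 (5387.68, Astena, 2,763 kg, $315,562.23):
Base rate for 5387.68 is $6.72/kg.
Origin Astena qualifies under the Hesar–Astena agreement and 5387.68 is covered: preferential rate Free applies instead.
The additional-duty order on 5387.68 targets Narmark, not Astena; it does not apply.
Duty = $315,562.23 × 0% = $0.00.
Line 3 (9224.43, Astena, 2,969 units, $613,632.92):
Base rate for 9224.43 is 27.5%.
Origin Astena qualifies under the Hesar–Astena agreement and 9224.43 is covered: preferential rate Free applies instead.
The additional-duty order on 9224.43 targets Narmark, not Astena; it does not apply.
Duty = $613,632.92 × 0% = $0.00.
Total = $2,118.96 + $0.00 + $0.00 = $2,118.96.

$2,118.96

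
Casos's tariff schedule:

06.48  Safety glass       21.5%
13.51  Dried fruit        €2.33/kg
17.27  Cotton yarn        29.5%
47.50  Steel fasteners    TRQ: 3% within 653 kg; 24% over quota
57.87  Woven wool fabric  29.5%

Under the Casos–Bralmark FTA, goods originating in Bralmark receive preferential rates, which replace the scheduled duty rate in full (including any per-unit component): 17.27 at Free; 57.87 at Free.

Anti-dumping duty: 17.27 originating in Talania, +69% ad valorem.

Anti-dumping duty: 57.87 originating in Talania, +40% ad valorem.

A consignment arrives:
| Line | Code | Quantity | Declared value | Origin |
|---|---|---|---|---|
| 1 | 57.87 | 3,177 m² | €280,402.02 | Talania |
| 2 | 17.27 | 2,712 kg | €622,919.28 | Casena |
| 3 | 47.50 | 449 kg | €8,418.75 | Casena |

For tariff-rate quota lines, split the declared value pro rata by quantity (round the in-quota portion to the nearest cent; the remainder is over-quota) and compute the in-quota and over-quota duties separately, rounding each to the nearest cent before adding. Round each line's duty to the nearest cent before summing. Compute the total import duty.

Line 1 (57.87, Talania, 3,177 m², €280,402.02):
Base rate for 57.87 is 29.5%.
57.87 has an FTA preferential rate, but origin Talania is not Bralmark; base rate stands.
Additional duty on 57.87 from Talania: +40%. Applied ad valorem rate: 29.5% + 40% = 69.5%.
Duty = €280,402.02 × 69.5% = €194,879.40.
Line 2 (17.27, Casena, 2,712 kg, €622,919.28):
Base rate for 17.27 is 29.5%.
17.27 has an FTA preferential rate, but origin Casena is not Bralmark; base rate stands.
The additional-duty order on 17.27 targets Talania, not Casena; it does not apply.
Duty = €622,919.28 × 29.5% = €183,761.19.
Line 3 (47.50, Casena, 449 kg, €8,418.75):
Code 47.50 is under a tariff-rate quota (threshold 653 kg). Quantity 449 kg is within the quota, so the in-quota rate 3% applies to the full value.
Duty = €8,418.75 × 3% = €252.56.
Total = €194,879.40 + €183,761.19 + €252.56 = €378,893.15.

€378,893.15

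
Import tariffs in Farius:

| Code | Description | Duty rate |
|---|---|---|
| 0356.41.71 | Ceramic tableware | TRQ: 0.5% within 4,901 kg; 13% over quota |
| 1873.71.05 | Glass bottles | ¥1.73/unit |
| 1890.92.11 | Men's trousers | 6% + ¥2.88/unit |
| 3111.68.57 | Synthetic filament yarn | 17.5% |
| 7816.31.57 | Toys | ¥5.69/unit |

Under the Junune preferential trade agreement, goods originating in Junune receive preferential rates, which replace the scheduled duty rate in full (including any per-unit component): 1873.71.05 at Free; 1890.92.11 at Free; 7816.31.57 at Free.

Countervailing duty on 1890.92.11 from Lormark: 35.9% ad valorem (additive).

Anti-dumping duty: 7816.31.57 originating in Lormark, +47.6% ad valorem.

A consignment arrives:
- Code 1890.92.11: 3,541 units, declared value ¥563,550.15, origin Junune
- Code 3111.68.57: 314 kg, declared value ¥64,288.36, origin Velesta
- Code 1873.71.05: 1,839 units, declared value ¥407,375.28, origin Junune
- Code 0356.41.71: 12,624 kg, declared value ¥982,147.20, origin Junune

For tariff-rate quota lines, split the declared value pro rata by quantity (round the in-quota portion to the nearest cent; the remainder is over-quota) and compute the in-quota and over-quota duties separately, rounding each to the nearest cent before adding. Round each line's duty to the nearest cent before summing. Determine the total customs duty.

¥91,267.37

Line 1 (1890.92.11, Junune, 3,541 units, ¥563,550.15):
Base rate for 1890.92.11 is 6% + ¥2.88/unit.
Origin Junune qualifies under the Farius–Junune agreement and 1890.92.11 is covered: preferential rate Free applies instead.
The additional-duty order on 1890.92.11 targets Lormark, not Junune; it does not apply.
Duty = ¥563,550.15 × 0% = ¥0.00.
Line 2 (3111.68.57, Velesta, 314 kg, ¥64,288.36):
Base rate for 3111.68.57 is 17.5%.
Duty = ¥64,288.36 × 17.5% = ¥11,250.46.
Line 3 (1873.71.05, Junune, 1,839 units, ¥407,375.28):
Base rate for 1873.71.05 is ¥1.73/unit.
Origin Junune qualifies under the Farius–Junune agreement and 1873.71.05 is covered: preferential rate Free applies instead.
Duty = ¥407,375.28 × 0% = ¥0.00.
Line 4 (0356.41.71, Junune, 12,624 kg, ¥982,147.20):
Code 0356.41.71 is under a tariff-rate quota (threshold 4,901 kg). In-quota: 4,901 kg at 0.5%; over-quota: 7,723 kg at 13%.
Pro-rata value split: in-quota = ¥982,147.20 × 4,901/12,624 = ¥381,297.80; over-quota = ¥982,147.20 − ¥381,297.80 = ¥600,849.40.
In-quota duty = ¥381,297.80 × 0.5% = ¥1,906.49. Over-quota duty = ¥600,849.40 × 13% = ¥78,110.42.
Line duty = ¥1,906.49 + ¥78,110.42 = ¥80,016.91.
Total = ¥0.00 + ¥11,250.46 + ¥0.00 + ¥80,016.91 = ¥91,267.37.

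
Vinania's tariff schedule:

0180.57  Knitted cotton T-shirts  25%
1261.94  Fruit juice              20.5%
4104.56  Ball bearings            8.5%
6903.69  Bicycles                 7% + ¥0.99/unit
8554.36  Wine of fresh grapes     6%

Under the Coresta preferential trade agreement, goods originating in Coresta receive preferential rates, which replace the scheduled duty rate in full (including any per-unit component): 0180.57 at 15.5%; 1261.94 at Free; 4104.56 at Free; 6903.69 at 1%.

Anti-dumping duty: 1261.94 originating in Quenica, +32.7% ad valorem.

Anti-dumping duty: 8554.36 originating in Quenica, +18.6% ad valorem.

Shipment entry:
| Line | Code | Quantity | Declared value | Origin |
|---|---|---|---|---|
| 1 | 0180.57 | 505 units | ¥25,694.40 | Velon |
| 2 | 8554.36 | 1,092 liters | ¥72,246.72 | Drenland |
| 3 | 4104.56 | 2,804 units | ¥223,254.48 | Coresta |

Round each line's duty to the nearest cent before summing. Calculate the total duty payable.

¥10,758.40

Line 1 (0180.57, Velon, 505 units, ¥25,694.40):
Base rate for 0180.57 is 25%.
0180.57 has an FTA preferential rate, but origin Velon is not Coresta; base rate stands.
Duty = ¥25,694.40 × 25% = ¥6,423.60.
Line 2 (8554.36, Drenland, 1,092 liters, ¥72,246.72):
Base rate for 8554.36 is 6%.
The additional-duty order on 8554.36 targets Quenica, not Drenland; it does not apply.
Duty = ¥72,246.72 × 6% = ¥4,334.80.
Line 3 (4104.56, Coresta, 2,804 units, ¥223,254.48):
Base rate for 4104.56 is 8.5%.
Origin Coresta qualifies under the Vinania–Coresta agreement and 4104.56 is covered: preferential rate Free applies instead.
Duty = ¥223,254.48 × 0% = ¥0.00.
Total = ¥6,423.60 + ¥4,334.80 + ¥0.00 = ¥10,758.40.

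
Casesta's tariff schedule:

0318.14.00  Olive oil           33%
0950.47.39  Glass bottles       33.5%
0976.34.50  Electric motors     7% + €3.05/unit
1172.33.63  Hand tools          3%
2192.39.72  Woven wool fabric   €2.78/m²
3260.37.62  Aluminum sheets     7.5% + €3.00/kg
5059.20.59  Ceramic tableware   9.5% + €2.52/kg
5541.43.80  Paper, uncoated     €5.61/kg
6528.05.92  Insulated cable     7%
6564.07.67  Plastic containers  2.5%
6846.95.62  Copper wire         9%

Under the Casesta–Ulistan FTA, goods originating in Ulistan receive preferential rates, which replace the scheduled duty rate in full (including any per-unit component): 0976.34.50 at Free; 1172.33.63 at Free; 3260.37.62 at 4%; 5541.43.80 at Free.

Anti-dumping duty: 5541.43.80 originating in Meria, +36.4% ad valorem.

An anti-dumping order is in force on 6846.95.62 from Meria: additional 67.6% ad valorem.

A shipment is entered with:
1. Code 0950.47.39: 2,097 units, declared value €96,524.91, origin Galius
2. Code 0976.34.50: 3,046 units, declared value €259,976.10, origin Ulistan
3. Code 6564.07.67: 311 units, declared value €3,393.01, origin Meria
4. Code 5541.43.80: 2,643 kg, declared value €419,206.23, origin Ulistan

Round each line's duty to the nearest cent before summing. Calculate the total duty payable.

Line 1 (0950.47.39, Galius, 2,097 units, €96,524.91):
Base rate for 0950.47.39 is 33.5%.
Duty = €96,524.91 × 33.5% = €32,335.84.
Line 2 (0976.34.50, Ulistan, 3,046 units, €259,976.10):
Base rate for 0976.34.50 is 7% + €3.05/unit.
Origin Ulistan qualifies under the Casesta–Ulistan agreement and 0976.34.50 is covered: preferential rate Free applies instead.
Duty = €259,976.10 × 0% = €0.00.
Line 3 (6564.07.67, Meria, 311 units, €3,393.01):
Base rate for 6564.07.67 is 2.5%.
Duty = €3,393.01 × 2.5% = €84.83.
Line 4 (5541.43.80, Ulistan, 2,643 kg, €419,206.23):
Base rate for 5541.43.80 is €5.61/kg.
Origin Ulistan qualifies under the Casesta–Ulistan agreement and 5541.43.80 is covered: preferential rate Free applies instead.
The additional-duty order on 5541.43.80 targets Meria, not Ulistan; it does not apply.
Duty = €419,206.23 × 0% = €0.00.
Total = €32,335.84 + €0.00 + €84.83 + €0.00 = €32,420.67.

€32,420.67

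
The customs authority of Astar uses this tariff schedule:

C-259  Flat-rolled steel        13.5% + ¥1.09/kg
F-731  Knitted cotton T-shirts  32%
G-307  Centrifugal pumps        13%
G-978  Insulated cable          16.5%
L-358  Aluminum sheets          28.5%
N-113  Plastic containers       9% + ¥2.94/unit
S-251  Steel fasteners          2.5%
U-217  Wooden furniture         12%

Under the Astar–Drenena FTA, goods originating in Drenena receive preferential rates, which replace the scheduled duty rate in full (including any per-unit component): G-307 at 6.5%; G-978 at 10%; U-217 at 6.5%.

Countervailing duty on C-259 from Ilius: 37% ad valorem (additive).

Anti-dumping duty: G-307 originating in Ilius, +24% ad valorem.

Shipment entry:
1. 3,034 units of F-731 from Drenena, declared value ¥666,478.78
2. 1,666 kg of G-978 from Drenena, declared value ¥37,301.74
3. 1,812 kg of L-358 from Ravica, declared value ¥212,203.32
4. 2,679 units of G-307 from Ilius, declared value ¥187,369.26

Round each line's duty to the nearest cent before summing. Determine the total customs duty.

Line 1 (F-731, Drenena, 3,034 units, ¥666,478.78):
Base rate for F-731 is 32%.
Origin Drenena is the FTA partner but F-731 is not on the preference list; base rate stands.
Duty = ¥666,478.78 × 32% = ¥213,273.21.
Line 2 (G-978, Drenena, 1,666 kg, ¥37,301.74):
Base rate for G-978 is 16.5%.
Origin Drenena qualifies under the Astar–Drenena agreement and G-978 is covered: preferential rate 10% applies instead.
Duty = ¥37,301.74 × 10% = ¥3,730.17.
Line 3 (L-358, Ravica, 1,812 kg, ¥212,203.32):
Base rate for L-358 is 28.5%.
Duty = ¥212,203.32 × 28.5% = ¥60,477.95.
Line 4 (G-307, Ilius, 2,679 units, ¥187,369.26):
Base rate for G-307 is 13%.
G-307 has an FTA preferential rate, but origin Ilius is not Drenena; base rate stands.
Additional duty on G-307 from Ilius: +24%. Applied ad valorem rate: 13% + 24% = 37%.
Duty = ¥187,369.26 × 37% = ¥69,326.63.
Total = ¥213,273.21 + ¥3,730.17 + ¥60,477.95 + ¥69,326.63 = ¥346,807.96.

¥346,807.96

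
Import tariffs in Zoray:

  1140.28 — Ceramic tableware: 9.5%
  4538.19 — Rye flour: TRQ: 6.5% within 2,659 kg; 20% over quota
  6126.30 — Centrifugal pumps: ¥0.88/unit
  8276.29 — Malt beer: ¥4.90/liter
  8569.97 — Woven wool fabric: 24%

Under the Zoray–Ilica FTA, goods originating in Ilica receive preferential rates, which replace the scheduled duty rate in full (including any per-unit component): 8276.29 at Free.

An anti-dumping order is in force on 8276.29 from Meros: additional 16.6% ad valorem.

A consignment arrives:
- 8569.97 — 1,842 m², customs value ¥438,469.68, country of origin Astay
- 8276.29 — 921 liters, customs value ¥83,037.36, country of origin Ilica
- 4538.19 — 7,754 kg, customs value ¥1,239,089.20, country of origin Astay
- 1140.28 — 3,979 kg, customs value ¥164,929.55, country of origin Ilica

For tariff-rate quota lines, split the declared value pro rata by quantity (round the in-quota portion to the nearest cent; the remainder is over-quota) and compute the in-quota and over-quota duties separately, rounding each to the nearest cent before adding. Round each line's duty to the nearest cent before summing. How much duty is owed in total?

Line 1 (8569.97, Astay, 1,842 m², ¥438,469.68):
Base rate for 8569.97 is 24%.
Duty = ¥438,469.68 × 24% = ¥105,232.72.
Line 2 (8276.29, Ilica, 921 liters, ¥83,037.36):
Base rate for 8276.29 is ¥4.90/liter.
Origin Ilica qualifies under the Zoray–Ilica agreement and 8276.29 is covered: preferential rate Free applies instead.
The additional-duty order on 8276.29 targets Meros, not Ilica; it does not apply.
Duty = ¥83,037.36 × 0% = ¥0.00.
Line 3 (4538.19, Astay, 7,754 kg, ¥1,239,089.20):
Code 4538.19 is under a tariff-rate quota (threshold 2,659 kg). In-quota: 2,659 kg at 6.5%; over-quota: 5,095 kg at 20%.
Pro-rata value split: in-quota = ¥1,239,089.20 × 2,659/7,754 = ¥424,908.20; over-quota = ¥1,239,089.20 − ¥424,908.20 = ¥814,181.00.
In-quota duty = ¥424,908.20 × 6.5% = ¥27,619.03. Over-quota duty = ¥814,181.00 × 20% = ¥162,836.20.
Line duty = ¥27,619.03 + ¥162,836.20 = ¥190,455.23.
Line 4 (1140.28, Ilica, 3,979 kg, ¥164,929.55):
Base rate for 1140.28 is 9.5%.
Origin Ilica is the FTA partner but 1140.28 is not on the preference list; base rate stands.
Duty = ¥164,929.55 × 9.5% = ¥15,668.31.
Total = ¥105,232.72 + ¥0.00 + ¥190,455.23 + ¥15,668.31 = ¥311,356.26.

¥311,356.26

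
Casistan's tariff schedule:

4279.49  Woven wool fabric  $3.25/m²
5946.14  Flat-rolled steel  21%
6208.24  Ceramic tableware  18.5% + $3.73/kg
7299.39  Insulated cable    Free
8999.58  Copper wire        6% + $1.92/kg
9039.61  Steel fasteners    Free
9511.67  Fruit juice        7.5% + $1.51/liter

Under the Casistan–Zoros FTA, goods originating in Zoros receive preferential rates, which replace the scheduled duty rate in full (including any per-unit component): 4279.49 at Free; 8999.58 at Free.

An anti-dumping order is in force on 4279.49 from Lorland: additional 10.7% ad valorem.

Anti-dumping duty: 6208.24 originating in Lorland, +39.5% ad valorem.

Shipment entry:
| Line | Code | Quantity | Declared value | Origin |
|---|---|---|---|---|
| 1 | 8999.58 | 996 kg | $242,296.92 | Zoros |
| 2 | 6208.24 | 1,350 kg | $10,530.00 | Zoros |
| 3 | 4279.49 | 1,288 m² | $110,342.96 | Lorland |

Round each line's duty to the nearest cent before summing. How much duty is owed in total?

$22,976.25

Line 1 (8999.58, Zoros, 996 kg, $242,296.92):
Base rate for 8999.58 is 6% + $1.92/kg.
Origin Zoros qualifies under the Casistan–Zoros agreement and 8999.58 is covered: preferential rate Free applies instead.
Duty = $242,296.92 × 0% = $0.00.
Line 2 (6208.24, Zoros, 1,350 kg, $10,530.00):
Base rate for 6208.24 is 18.5% + $3.73/kg.
Origin Zoros is the FTA partner but 6208.24 is not on the preference list; base rate stands.
The additional-duty order on 6208.24 targets Lorland, not Zoros; it does not apply.
Duty = $10,530.00 × 18.5% + 1,350 × $3.73 = $6,983.55.
Line 3 (4279.49, Lorland, 1,288 m², $110,342.96):
Base rate for 4279.49 is $3.25/m².
4279.49 has an FTA preferential rate, but origin Lorland is not Zoros; base rate stands.
Additional duty on 4279.49 from Lorland: +10.7% ad valorem. Applied ad valorem rate = 10.7%.
Duty = $110,342.96 × 10.7% + 1,288 × $3.25 = $15,992.70.
Total = $0.00 + $6,983.55 + $15,992.70 = $22,976.25.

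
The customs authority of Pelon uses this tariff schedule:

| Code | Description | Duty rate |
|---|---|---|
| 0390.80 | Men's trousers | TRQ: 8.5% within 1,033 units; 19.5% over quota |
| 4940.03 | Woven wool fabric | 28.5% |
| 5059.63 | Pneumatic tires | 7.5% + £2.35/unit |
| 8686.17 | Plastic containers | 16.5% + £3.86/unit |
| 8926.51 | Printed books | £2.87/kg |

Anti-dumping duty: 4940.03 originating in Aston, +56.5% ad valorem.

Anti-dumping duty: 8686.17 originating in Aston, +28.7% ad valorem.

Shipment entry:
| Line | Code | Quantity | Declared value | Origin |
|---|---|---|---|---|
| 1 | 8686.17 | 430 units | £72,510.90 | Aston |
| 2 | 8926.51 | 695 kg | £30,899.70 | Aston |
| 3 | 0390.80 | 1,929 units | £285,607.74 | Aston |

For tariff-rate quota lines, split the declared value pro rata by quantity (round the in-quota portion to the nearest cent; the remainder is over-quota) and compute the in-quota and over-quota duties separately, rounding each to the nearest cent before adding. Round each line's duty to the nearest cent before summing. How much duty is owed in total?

£75,298.83

Line 1 (8686.17, Aston, 430 units, £72,510.90):
Base rate for 8686.17 is 16.5% + £3.86/unit.
Additional duty on 8686.17 from Aston: +28.7%. Applied ad valorem rate: 16.5% + 28.7% = 45.2%.
Duty = £72,510.90 × 45.2% + 430 × £3.86 = £34,434.73.
Line 2 (8926.51, Aston, 695 kg, £30,899.70):
Base rate for 8926.51 is £2.87/kg.
Duty = 695 × £2.87 = £1,994.65.
Line 3 (0390.80, Aston, 1,929 units, £285,607.74):
Code 0390.80 is under a tariff-rate quota (threshold 1,033 units). In-quota: 1,033 units at 8.5%; over-quota: 896 units at 19.5%.
Pro-rata value split: in-quota = £285,607.74 × 1,033/1,929 = £152,945.98; over-quota = £285,607.74 − £152,945.98 = £132,661.76.
In-quota duty = £152,945.98 × 8.5% = £13,000.41. Over-quota duty = £132,661.76 × 19.5% = £25,869.04.
Line duty = £13,000.41 + £25,869.04 = £38,869.45.
Total = £34,434.73 + £1,994.65 + £38,869.45 = £75,298.83.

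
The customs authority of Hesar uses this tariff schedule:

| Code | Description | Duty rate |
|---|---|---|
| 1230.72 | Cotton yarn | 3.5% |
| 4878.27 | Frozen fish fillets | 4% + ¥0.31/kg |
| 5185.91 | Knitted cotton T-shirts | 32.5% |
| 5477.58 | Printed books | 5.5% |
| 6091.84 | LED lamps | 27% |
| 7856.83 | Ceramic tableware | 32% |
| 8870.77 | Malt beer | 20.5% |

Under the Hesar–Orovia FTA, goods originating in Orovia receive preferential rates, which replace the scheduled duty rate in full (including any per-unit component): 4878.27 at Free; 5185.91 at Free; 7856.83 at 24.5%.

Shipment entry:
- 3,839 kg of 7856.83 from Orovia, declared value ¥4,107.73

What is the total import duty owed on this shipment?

¥1,006.39

Line 1 (7856.83, Orovia, 3,839 kg, ¥4,107.73):
Base rate for 7856.83 is 32%.
Origin Orovia qualifies under the Hesar–Orovia agreement and 7856.83 is covered: preferential rate 24.5% applies instead.
Duty = ¥4,107.73 × 24.5% = ¥1,006.39.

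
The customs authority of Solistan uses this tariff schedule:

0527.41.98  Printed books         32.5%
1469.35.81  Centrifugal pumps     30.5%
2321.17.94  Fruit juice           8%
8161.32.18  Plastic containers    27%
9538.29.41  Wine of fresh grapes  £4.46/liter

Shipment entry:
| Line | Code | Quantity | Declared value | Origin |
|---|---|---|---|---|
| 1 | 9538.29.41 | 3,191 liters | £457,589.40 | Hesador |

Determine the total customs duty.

£14,231.86

Line 1 (9538.29.41, Hesador, 3,191 liters, £457,589.40):
Base rate for 9538.29.41 is £4.46/liter.
Duty = 3,191 × £4.46 = £14,231.86.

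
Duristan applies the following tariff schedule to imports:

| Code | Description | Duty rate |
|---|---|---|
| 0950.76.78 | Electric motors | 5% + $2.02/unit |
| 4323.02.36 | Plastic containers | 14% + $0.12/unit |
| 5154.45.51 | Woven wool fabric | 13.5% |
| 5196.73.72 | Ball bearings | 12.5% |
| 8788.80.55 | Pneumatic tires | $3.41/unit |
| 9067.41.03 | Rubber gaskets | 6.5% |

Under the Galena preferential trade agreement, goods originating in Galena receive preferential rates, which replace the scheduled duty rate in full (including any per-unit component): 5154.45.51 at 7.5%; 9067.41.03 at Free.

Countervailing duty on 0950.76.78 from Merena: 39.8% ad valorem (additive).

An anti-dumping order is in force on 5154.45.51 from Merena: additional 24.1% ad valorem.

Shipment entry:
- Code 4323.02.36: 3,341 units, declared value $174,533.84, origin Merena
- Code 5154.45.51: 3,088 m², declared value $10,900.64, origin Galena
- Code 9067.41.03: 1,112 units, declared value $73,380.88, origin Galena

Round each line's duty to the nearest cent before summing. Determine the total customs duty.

Line 1 (4323.02.36, Merena, 3,341 units, $174,533.84):
Base rate for 4323.02.36 is 14% + $0.12/unit.
Duty = $174,533.84 × 14% + 3,341 × $0.12 = $24,835.66.
Line 2 (5154.45.51, Galena, 3,088 m², $10,900.64):
Base rate for 5154.45.51 is 13.5%.
Origin Galena qualifies under the Duristan–Galena agreement and 5154.45.51 is covered: preferential rate 7.5% applies instead.
The additional-duty order on 5154.45.51 targets Merena, not Galena; it does not apply.
Duty = $10,900.64 × 7.5% = $817.55.
Line 3 (9067.41.03, Galena, 1,112 units, $73,380.88):
Base rate for 9067.41.03 is 6.5%.
Origin Galena qualifies under the Duristan–Galena agreement and 9067.41.03 is covered: preferential rate Free applies instead.
Duty = $73,380.88 × 0% = $0.00.
Total = $24,835.66 + $817.55 + $0.00 = $25,653.21.

$25,653.21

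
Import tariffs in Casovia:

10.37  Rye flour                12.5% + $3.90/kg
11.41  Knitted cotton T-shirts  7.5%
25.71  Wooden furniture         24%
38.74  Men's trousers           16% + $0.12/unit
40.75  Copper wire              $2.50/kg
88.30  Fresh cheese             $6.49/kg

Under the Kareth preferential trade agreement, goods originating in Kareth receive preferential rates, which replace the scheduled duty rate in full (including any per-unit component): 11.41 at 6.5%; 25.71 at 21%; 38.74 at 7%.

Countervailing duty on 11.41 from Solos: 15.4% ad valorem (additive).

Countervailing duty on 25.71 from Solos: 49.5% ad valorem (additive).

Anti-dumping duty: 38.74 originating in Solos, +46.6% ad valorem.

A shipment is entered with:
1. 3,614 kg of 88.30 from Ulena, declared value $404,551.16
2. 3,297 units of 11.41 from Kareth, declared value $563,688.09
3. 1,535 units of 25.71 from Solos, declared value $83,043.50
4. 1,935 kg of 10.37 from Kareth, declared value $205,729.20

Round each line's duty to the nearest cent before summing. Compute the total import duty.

$154,394.21

Line 1 (88.30, Ulena, 3,614 kg, $404,551.16):
Base rate for 88.30 is $6.49/kg.
Duty = 3,614 × $6.49 = $23,454.86.
Line 2 (11.41, Kareth, 3,297 units, $563,688.09):
Base rate for 11.41 is 7.5%.
Origin Kareth qualifies under the Casovia–Kareth agreement and 11.41 is covered: preferential rate 6.5% applies instead.
The additional-duty order on 11.41 targets Solos, not Kareth; it does not apply.
Duty = $563,688.09 × 6.5% = $36,639.73.
Line 3 (25.71, Solos, 1,535 units, $83,043.50):
Base rate for 25.71 is 24%.
25.71 has an FTA preferential rate, but origin Solos is not Kareth; base rate stands.
Additional duty on 25.71 from Solos: +49.5%. Applied ad valorem rate: 24% + 49.5% = 73.5%.
Duty = $83,043.50 × 73.5% = $61,036.97.
Line 4 (10.37, Kareth, 1,935 kg, $205,729.20):
Base rate for 10.37 is 12.5% + $3.90/kg.
Origin Kareth is the FTA partner but 10.37 is not on the preference list; base rate stands.
Duty = $205,729.20 × 12.5% + 1,935 × $3.90 = $33,262.65.
Total = $23,454.86 + $36,639.73 + $61,036.97 + $33,262.65 = $154,394.21.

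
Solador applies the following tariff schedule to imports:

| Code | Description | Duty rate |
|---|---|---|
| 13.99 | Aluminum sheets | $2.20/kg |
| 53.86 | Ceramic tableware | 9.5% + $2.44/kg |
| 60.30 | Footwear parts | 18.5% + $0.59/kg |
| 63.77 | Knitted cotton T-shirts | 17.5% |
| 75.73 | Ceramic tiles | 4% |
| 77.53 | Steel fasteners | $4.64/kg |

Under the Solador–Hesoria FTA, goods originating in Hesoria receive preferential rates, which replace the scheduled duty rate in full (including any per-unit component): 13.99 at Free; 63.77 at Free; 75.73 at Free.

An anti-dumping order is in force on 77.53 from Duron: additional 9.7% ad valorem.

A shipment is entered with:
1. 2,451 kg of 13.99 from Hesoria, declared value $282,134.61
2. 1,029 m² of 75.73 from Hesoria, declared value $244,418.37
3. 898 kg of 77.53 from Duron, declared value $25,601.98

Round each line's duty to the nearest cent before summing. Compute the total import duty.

Line 1 (13.99, Hesoria, 2,451 kg, $282,134.61):
Base rate for 13.99 is $2.20/kg.
Origin Hesoria qualifies under the Solador–Hesoria agreement and 13.99 is covered: preferential rate Free applies instead.
Duty = $282,134.61 × 0% = $0.00.
Line 2 (75.73, Hesoria, 1,029 m², $244,418.37):
Base rate for 75.73 is 4%.
Origin Hesoria qualifies under the Solador–Hesoria agreement and 75.73 is covered: preferential rate Free applies instead.
Duty = $244,418.37 × 0% = $0.00.
Line 3 (77.53, Duron, 898 kg, $25,601.98):
Base rate for 77.53 is $4.64/kg.
Additional duty on 77.53 from Duron: +9.7% ad valorem. Applied ad valorem rate = 9.7%.
Duty = $25,601.98 × 9.7% + 898 × $4.64 = $6,650.11.
Total = $0.00 + $0.00 + $6,650.11 = $6,650.11.

$6,650.11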